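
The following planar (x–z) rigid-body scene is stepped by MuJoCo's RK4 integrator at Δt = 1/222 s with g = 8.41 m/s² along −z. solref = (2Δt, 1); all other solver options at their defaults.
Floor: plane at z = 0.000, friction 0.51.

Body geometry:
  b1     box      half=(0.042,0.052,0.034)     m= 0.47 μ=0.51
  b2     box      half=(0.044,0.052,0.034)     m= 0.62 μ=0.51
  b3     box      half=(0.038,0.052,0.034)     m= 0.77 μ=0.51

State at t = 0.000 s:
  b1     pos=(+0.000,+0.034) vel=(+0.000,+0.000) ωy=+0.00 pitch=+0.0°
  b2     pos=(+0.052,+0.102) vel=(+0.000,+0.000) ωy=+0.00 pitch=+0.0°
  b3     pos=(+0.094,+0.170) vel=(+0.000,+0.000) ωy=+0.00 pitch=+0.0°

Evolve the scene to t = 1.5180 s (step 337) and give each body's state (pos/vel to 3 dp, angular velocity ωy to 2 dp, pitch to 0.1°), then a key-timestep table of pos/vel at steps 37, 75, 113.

State at t = 1.5180 s:
  b1     pos=(+0.000,+0.034) vel=(+0.000,+0.000) ωy=+0.00 pitch=+0.0°
  b2     pos=(+0.094,+0.044) vel=(+0.000,+0.000) ωy=+0.00 pitch=+90.0°
  b3     pos=(+0.280,+0.034) vel=(+0.000,+0.000) ωy=+0.00 pitch=+180.0°

Key-timestep trajectory:
   step    t(s)  b1.x    b1.z    b1.vx   b1.vz   b2.x    b2.z    b2.vx   b2.vz   b3.x    b3.z    b3.vx   b3.vz 
     37  0.1667   +0.000  +0.034  -0.001  +0.000   +0.067  +0.093  +0.185  -0.186   +0.137  +0.131  +0.466  -0.651
     75  0.3378   +0.000  +0.034  +0.000  +0.000   +0.107  +0.051  +0.128  +0.057   +0.219  +0.047  +0.274  +0.103
    113  0.5090   +0.000  +0.034  +0.000  +0.000   +0.099  +0.047  -0.222  -0.136   +0.255  +0.048  +0.257  -0.090


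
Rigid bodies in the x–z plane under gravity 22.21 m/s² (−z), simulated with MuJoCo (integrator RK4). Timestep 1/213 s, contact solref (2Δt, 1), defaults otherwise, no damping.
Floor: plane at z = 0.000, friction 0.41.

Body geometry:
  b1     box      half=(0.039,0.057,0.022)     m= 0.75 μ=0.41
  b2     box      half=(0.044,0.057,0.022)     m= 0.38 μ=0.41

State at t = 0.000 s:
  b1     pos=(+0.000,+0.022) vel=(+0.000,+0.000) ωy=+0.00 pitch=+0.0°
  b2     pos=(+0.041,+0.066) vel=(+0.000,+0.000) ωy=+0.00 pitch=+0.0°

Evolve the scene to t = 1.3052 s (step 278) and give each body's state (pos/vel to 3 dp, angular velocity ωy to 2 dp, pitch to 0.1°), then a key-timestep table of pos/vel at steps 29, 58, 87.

State at t = 1.3052 s:
  b1     pos=(+0.000,+0.022) vel=(+0.000,+0.000) ωy=+0.00 pitch=+0.0°
  b2     pos=(+0.155,+0.022) vel=(+0.000,+0.000) ωy=+0.00 pitch=+180.0°

Key-timestep trajectory:
   step    t(s)  b1.x    b1.z    b1.vx   b1.vz   b2.x    b2.z    b2.vx   b2.vz 
     29  0.1362   +0.000  +0.022  +0.000  +0.000   +0.052  +0.062  +0.218  -0.192
     58  0.2723   +0.000  +0.022  +0.000  +0.000   +0.099  +0.049  +0.197  +0.043
     87  0.4085   +0.000  +0.022  +0.000  +0.000   +0.125  +0.046  +0.337  -0.169


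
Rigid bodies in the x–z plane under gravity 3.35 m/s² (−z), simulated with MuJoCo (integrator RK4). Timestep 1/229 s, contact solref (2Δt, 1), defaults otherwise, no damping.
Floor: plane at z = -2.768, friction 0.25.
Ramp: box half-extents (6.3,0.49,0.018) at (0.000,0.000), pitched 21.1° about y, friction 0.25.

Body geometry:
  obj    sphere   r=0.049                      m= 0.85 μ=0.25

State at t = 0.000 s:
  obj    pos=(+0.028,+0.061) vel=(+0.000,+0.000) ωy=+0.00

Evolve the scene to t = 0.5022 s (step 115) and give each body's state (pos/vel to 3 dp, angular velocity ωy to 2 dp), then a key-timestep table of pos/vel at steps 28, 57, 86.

State at t = 0.5022 s:
  obj    pos=(+0.129,+0.022) vel=(+0.404,-0.156) ωy=+8.83

Key-timestep trajectory:
   step    t(s)  obj.x    obj.z    obj.vx   obj.vz 
     28  0.1223   +0.034  +0.059  +0.098  -0.038
     57  0.2489   +0.053  +0.051  +0.200  -0.077
     86  0.3755   +0.085  +0.039  +0.302  -0.116


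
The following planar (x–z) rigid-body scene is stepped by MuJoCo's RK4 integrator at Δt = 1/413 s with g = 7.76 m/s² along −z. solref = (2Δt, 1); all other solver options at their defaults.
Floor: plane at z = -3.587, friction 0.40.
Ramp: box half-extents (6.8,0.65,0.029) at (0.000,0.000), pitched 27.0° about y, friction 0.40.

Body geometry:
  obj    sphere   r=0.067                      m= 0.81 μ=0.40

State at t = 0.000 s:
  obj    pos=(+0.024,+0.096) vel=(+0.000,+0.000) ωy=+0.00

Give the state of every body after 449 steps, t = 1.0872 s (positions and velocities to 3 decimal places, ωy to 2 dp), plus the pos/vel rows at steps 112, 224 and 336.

State at t = 1.0872 s:
  obj    pos=(+1.349,-0.580) vel=(+2.438,-1.242) ωy=+40.83

Key-timestep trajectory:
   step    t(s)  obj.x    obj.z    obj.vx   obj.vz 
    112  0.2712   +0.106  +0.054  +0.608  -0.310
    224  0.5424   +0.354  -0.072  +1.216  -0.620
    336  0.8136   +0.766  -0.283  +1.824  -0.929


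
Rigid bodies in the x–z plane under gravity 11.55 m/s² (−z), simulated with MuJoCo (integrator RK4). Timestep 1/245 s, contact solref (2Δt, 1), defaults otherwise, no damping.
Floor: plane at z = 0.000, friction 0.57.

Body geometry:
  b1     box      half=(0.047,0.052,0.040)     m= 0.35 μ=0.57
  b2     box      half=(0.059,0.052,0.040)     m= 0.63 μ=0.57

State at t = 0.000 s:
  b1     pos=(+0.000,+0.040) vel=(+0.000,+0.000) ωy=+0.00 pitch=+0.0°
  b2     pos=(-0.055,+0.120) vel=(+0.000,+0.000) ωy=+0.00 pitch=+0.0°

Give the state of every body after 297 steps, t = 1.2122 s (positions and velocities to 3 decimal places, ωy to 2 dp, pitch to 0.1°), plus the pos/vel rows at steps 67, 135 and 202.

State at t = 1.2122 s:
  b1     pos=(+0.000,+0.040) vel=(+0.000,+0.000) ωy=+0.00 pitch=+0.0°
  b2     pos=(-0.110,+0.059) vel=(+0.000,+0.000) ωy=+0.00 pitch=-90.0°

Key-timestep trajectory:
   step    t(s)  b1.x    b1.z    b1.vx   b1.vz   b2.x    b2.z    b2.vx   b2.vz 
     67  0.2735   +0.000  +0.040  +0.000  +0.000   -0.111  +0.058  -0.485  +0.032
    135  0.5510   +0.000  +0.040  +0.000  +0.000   -0.147  +0.071  -0.005  +0.000
    202  0.8245   +0.000  +0.040  +0.000  +0.000   -0.120  +0.064  +0.305  -0.158


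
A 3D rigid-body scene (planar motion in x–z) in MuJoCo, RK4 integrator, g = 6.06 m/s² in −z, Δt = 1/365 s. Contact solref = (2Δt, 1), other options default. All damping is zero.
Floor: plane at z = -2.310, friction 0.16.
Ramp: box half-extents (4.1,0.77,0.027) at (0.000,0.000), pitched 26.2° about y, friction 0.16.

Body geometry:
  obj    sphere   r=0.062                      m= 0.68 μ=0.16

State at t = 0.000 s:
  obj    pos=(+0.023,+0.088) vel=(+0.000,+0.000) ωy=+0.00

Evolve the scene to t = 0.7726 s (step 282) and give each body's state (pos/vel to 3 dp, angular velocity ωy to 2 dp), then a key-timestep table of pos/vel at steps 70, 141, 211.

State at t = 0.7726 s:
  obj    pos=(+0.535,-0.164) vel=(+1.325,-0.652) ωy=+23.81

Key-timestep trajectory:
   step    t(s)  obj.x    obj.z    obj.vx   obj.vz 
     70  0.1918   +0.055  +0.072  +0.329  -0.162
    141  0.3863   +0.151  +0.025  +0.663  -0.326
    211  0.5781   +0.310  -0.053  +0.991  -0.488


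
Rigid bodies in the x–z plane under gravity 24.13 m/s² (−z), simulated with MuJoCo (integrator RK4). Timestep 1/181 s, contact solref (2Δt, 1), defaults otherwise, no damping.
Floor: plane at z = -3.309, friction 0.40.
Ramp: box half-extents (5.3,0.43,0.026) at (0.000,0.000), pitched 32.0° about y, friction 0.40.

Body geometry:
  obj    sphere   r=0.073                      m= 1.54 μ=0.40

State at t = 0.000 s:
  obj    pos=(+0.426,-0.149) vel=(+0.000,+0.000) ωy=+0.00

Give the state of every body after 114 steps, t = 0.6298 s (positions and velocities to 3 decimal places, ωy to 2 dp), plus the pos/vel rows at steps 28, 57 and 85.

State at t = 0.6298 s:
  obj    pos=(+1.962,-1.109) vel=(+4.878,-3.048) ωy=+78.78

Key-timestep trajectory:
   step    t(s)  obj.x    obj.z    obj.vx   obj.vz 
     28  0.1547   +0.519  -0.207  +1.198  -0.749
     57  0.3149   +0.810  -0.389  +2.439  -1.524
     85  0.4696   +1.280  -0.683  +3.637  -2.273


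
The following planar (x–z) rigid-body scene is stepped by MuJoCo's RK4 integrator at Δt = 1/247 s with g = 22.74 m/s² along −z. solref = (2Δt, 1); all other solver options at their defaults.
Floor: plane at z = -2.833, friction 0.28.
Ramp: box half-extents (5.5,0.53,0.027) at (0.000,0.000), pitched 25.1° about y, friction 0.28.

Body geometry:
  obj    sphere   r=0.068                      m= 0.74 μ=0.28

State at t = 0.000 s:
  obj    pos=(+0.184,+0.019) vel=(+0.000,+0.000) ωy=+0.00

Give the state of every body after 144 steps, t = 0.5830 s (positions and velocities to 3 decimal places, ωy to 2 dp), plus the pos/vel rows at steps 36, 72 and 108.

State at t = 0.5830 s:
  obj    pos=(+1.244,-0.478) vel=(+3.638,-1.704) ωy=+59.06

Key-timestep trajectory:
   step    t(s)  obj.x    obj.z    obj.vx   obj.vz 
     36  0.1457   +0.250  -0.012  +0.910  -0.426
     72  0.2915   +0.449  -0.105  +1.819  -0.852
    108  0.4372   +0.781  -0.261  +2.728  -1.278


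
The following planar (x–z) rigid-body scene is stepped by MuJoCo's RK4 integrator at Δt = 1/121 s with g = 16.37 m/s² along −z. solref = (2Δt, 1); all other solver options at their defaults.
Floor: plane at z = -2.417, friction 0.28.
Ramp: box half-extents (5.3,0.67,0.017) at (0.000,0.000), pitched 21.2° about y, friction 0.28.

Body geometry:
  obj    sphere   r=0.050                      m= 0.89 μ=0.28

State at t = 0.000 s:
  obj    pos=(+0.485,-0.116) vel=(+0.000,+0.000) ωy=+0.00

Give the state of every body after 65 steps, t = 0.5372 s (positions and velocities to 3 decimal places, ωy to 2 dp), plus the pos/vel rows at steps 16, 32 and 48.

State at t = 0.5372 s:
  obj    pos=(+1.054,-0.337) vel=(+2.118,-0.821) ωy=+45.41

Key-timestep trajectory:
   step    t(s)  obj.x    obj.z    obj.vx   obj.vz 
     16  0.1322   +0.519  -0.130  +0.522  -0.202
     32  0.2645   +0.623  -0.170  +1.043  -0.404
     48  0.3967   +0.795  -0.237  +1.564  -0.607


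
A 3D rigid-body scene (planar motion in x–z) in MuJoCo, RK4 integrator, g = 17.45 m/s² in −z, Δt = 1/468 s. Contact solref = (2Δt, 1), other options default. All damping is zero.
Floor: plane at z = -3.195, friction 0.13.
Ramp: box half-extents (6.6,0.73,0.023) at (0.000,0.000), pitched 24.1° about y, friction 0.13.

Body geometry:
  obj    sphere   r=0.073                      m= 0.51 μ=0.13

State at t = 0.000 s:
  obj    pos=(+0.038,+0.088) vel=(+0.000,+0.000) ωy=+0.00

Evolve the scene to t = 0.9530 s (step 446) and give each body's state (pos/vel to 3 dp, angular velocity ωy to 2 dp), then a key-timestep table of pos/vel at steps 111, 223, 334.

State at t = 0.9530 s:
  obj    pos=(+2.148,-0.856) vel=(+4.428,-1.981) ωy=+66.43

Key-timestep trajectory:
   step    t(s)  obj.x    obj.z    obj.vx   obj.vz 
    111  0.2372   +0.169  +0.030  +1.102  -0.493
    223  0.4765   +0.566  -0.148  +2.214  -0.990
    334  0.7137   +1.221  -0.441  +3.316  -1.483


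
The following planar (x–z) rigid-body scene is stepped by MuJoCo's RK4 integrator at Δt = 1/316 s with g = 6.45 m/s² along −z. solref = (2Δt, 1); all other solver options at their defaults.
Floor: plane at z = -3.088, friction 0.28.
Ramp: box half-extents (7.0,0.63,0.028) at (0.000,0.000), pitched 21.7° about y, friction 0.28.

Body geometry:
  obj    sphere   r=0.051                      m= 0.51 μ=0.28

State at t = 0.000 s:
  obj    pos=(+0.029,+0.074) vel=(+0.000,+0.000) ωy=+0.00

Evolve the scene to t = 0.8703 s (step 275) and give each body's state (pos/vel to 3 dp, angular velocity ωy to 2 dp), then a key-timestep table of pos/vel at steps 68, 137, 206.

State at t = 0.8703 s:
  obj    pos=(+0.628,-0.165) vel=(+1.377,-0.548) ωy=+29.06

Key-timestep trajectory:
   step    t(s)  obj.x    obj.z    obj.vx   obj.vz 
     68  0.2152   +0.066  +0.059  +0.341  -0.136
    137  0.4335   +0.178  +0.014  +0.686  -0.273
    206  0.6519   +0.365  -0.060  +1.032  -0.411


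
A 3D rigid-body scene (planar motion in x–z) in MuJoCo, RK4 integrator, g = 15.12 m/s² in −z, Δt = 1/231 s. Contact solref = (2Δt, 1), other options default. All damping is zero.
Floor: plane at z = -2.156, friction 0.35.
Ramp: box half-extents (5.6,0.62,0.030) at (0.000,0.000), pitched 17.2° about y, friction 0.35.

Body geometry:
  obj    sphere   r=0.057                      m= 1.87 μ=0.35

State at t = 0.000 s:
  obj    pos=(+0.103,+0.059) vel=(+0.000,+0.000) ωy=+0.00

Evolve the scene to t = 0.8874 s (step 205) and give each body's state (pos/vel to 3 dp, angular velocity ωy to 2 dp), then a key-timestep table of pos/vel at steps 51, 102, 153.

State at t = 0.8874 s:
  obj    pos=(+1.304,-0.313) vel=(+2.707,-0.838) ωy=+49.72

Key-timestep trajectory:
   step    t(s)  obj.x    obj.z    obj.vx   obj.vz 
     51  0.2208   +0.177  +0.036  +0.674  -0.209
    102  0.4416   +0.401  -0.033  +1.347  -0.417
    153  0.6623   +0.772  -0.148  +2.021  -0.626


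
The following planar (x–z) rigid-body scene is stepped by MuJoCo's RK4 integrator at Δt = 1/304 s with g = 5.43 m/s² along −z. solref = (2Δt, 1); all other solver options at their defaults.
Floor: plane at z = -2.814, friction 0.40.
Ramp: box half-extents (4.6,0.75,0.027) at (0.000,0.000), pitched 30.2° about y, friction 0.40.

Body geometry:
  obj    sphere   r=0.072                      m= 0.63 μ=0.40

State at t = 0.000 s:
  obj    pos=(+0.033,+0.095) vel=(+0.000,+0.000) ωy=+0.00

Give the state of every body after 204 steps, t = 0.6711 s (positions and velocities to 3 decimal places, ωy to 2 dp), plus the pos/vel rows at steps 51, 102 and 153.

State at t = 0.6711 s:
  obj    pos=(+0.413,-0.126) vel=(+1.132,-0.659) ωy=+18.18

Key-timestep trajectory:
   step    t(s)  obj.x    obj.z    obj.vx   obj.vz 
     51  0.1678   +0.057  +0.081  +0.283  -0.165
    102  0.3355   +0.128  +0.040  +0.566  -0.329
    153  0.5033   +0.247  -0.029  +0.849  -0.494


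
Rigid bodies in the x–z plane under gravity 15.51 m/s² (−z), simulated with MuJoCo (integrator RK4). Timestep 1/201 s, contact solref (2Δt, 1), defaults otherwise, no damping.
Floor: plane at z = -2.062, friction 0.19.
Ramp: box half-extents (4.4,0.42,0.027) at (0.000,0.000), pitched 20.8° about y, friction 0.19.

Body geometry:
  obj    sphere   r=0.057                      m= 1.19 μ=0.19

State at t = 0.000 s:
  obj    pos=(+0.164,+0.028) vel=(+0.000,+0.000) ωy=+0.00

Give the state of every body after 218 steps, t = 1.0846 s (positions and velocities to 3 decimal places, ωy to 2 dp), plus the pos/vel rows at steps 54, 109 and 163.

State at t = 1.0846 s:
  obj    pos=(+2.327,-0.794) vel=(+3.989,-1.515) ωy=+74.84

Key-timestep trajectory:
   step    t(s)  obj.x    obj.z    obj.vx   obj.vz 
     54  0.2687   +0.297  -0.023  +0.988  -0.375
    109  0.5423   +0.705  -0.178  +1.995  -0.758
    163  0.8109   +1.373  -0.432  +2.983  -1.133


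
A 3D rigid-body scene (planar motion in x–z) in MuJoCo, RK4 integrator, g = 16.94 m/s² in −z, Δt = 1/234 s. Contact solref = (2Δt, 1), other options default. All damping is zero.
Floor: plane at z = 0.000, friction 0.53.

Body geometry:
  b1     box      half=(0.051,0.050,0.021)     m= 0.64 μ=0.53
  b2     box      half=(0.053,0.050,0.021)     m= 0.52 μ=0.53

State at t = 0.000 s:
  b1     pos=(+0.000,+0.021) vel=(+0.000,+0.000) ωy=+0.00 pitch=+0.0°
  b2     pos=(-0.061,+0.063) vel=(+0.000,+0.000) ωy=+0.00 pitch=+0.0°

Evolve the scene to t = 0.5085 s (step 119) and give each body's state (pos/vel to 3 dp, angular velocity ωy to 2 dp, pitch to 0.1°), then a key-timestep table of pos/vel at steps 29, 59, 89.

State at t = 0.5085 s:
  b1     pos=(+0.000,+0.021) vel=(+0.000,+0.000) ωy=+0.00 pitch=+0.0°
  b2     pos=(-0.072,+0.051) vel=(+0.000,+0.000) ωy=+0.02 pitch=-42.0°

Key-timestep trajectory:
   step    t(s)  b1.x    b1.z    b1.vx   b1.vz   b2.x    b2.z    b2.vx   b2.vz 
     29  0.1239   +0.000  +0.021  +0.000  +0.000   -0.075  +0.051  -0.079  +0.135
     59  0.2521   +0.000  +0.021  +0.000  +0.000   -0.072  +0.051  -0.001  +0.001
     89  0.3803   +0.000  +0.021  +0.000  +0.000   -0.072  +0.051  +0.000  +0.000


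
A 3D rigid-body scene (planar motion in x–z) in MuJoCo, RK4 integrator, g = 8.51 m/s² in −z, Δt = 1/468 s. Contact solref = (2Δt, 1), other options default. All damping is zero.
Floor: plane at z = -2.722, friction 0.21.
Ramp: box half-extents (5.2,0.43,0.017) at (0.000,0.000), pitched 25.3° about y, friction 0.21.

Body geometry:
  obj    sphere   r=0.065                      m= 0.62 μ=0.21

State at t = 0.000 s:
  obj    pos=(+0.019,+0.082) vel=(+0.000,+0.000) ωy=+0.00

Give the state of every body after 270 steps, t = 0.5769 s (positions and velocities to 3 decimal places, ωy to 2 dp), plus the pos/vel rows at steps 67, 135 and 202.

State at t = 0.5769 s:
  obj    pos=(+0.410,-0.103) vel=(+1.355,-0.641) ωy=+23.05

Key-timestep trajectory:
   step    t(s)  obj.x    obj.z    obj.vx   obj.vz 
     67  0.1432   +0.043  +0.070  +0.336  -0.159
    135  0.2885   +0.117  +0.036  +0.678  -0.320
    202  0.4316   +0.238  -0.022  +1.014  -0.479


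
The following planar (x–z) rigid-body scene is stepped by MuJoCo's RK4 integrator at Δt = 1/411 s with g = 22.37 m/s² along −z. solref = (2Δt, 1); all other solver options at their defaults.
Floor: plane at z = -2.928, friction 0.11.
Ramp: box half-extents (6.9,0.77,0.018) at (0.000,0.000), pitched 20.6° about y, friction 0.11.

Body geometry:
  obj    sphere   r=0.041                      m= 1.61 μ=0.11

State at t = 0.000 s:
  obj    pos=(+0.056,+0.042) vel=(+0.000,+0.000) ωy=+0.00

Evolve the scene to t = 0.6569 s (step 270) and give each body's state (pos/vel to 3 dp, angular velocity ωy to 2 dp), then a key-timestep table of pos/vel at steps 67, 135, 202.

State at t = 0.6569 s:
  obj    pos=(+1.192,-0.385) vel=(+3.457,-1.300) ωy=+90.06

Key-timestep trajectory:
   step    t(s)  obj.x    obj.z    obj.vx   obj.vz 
     67  0.1630   +0.126  +0.016  +0.858  -0.323
    135  0.3285   +0.340  -0.065  +1.729  -0.650
    202  0.4915   +0.692  -0.197  +2.587  -0.972


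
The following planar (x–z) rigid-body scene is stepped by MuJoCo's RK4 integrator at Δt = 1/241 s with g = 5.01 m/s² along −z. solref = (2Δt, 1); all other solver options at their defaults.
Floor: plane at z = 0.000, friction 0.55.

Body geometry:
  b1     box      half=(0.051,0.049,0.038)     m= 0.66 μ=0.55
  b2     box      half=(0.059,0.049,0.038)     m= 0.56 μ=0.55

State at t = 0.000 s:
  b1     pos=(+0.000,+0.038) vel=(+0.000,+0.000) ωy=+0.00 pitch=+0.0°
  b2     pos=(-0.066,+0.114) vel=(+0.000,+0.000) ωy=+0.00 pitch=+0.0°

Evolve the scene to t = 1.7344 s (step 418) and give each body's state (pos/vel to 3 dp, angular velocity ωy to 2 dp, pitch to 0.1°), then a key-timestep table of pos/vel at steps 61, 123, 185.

State at t = 1.7344 s:
  b1     pos=(+0.000,+0.038) vel=(+0.000,+0.000) ωy=+0.00 pitch=+0.0°
  b2     pos=(-0.124,+0.059) vel=(+0.000,+0.000) ωy=+0.00 pitch=-90.0°

Key-timestep trajectory:
   step    t(s)  b1.x    b1.z    b1.vx   b1.vz   b2.x    b2.z    b2.vx   b2.vz 
     61  0.2531   +0.000  +0.038  +0.000  +0.000   -0.092  +0.085  -0.173  -0.409
    123  0.5104   +0.000  +0.038  +0.000  +0.000   -0.141  +0.067  -0.024  +0.008
    185  0.7676   +0.000  +0.038  +0.000  +0.000   -0.120  +0.062  +0.018  +0.010


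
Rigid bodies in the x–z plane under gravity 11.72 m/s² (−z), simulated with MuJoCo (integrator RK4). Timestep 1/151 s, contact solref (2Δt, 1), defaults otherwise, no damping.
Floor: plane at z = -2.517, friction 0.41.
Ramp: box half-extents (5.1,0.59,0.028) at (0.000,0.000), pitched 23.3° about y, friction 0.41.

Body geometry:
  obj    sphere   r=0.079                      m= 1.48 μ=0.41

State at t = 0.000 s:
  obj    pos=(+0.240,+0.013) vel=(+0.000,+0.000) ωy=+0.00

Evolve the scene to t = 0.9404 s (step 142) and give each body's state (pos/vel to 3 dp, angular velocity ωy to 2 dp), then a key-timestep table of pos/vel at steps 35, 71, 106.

State at t = 0.9404 s:
  obj    pos=(+1.585,-0.566) vel=(+2.860,-1.232) ωy=+39.41

Key-timestep trajectory:
   step    t(s)  obj.x    obj.z    obj.vx   obj.vz 
     35  0.2318   +0.322  -0.022  +0.705  -0.304
     71  0.4702   +0.576  -0.132  +1.430  -0.616
    106  0.7020   +0.990  -0.310  +2.135  -0.919


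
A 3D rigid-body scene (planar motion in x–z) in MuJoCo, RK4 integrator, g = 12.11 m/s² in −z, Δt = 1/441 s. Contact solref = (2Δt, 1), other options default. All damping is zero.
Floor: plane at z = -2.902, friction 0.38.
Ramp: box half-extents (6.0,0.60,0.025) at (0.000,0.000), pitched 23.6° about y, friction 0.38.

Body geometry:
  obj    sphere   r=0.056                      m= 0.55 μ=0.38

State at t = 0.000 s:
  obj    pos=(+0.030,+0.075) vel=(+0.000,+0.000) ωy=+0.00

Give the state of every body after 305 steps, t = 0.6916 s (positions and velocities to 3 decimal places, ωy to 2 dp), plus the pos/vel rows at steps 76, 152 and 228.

State at t = 0.6916 s:
  obj    pos=(+0.789,-0.256) vel=(+2.195,-0.959) ωy=+42.76

Key-timestep trajectory:
   step    t(s)  obj.x    obj.z    obj.vx   obj.vz 
     76  0.1723   +0.077  +0.055  +0.547  -0.239
    152  0.3447   +0.219  -0.007  +1.094  -0.478
    228  0.5170   +0.454  -0.110  +1.641  -0.717


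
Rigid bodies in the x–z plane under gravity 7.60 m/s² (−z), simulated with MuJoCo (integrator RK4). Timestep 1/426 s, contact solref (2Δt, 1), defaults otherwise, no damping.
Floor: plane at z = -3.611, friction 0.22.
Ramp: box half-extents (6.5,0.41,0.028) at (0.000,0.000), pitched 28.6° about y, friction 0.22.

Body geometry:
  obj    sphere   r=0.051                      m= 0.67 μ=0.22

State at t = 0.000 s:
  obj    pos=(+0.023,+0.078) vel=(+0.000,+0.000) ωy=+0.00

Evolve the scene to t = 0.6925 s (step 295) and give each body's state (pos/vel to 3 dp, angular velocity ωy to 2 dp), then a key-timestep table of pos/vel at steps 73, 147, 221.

State at t = 0.6925 s:
  obj    pos=(+0.570,-0.221) vel=(+1.580,-0.861) ωy=+35.28

Key-timestep trajectory:
   step    t(s)  obj.x    obj.z    obj.vx   obj.vz 
     73  0.1714   +0.056  +0.059  +0.391  -0.213
    147  0.3451   +0.159  +0.003  +0.787  -0.429
    221  0.5188   +0.330  -0.090  +1.184  -0.645


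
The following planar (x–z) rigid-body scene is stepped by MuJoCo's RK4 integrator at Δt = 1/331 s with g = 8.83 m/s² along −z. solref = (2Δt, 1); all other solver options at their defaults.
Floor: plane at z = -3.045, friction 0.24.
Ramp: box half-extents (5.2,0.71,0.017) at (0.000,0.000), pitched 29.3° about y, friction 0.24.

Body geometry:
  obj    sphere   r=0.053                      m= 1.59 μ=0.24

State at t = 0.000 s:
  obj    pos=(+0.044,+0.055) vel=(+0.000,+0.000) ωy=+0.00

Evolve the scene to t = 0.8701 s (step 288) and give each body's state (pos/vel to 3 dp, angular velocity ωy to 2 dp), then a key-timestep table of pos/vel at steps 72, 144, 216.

State at t = 0.8701 s:
  obj    pos=(+1.063,-0.516) vel=(+2.342,-1.314) ωy=+50.66

Key-timestep trajectory:
   step    t(s)  obj.x    obj.z    obj.vx   obj.vz 
     72  0.2175   +0.108  +0.020  +0.586  -0.329
    144  0.4350   +0.299  -0.088  +1.171  -0.657
    216  0.6526   +0.617  -0.266  +1.757  -0.986


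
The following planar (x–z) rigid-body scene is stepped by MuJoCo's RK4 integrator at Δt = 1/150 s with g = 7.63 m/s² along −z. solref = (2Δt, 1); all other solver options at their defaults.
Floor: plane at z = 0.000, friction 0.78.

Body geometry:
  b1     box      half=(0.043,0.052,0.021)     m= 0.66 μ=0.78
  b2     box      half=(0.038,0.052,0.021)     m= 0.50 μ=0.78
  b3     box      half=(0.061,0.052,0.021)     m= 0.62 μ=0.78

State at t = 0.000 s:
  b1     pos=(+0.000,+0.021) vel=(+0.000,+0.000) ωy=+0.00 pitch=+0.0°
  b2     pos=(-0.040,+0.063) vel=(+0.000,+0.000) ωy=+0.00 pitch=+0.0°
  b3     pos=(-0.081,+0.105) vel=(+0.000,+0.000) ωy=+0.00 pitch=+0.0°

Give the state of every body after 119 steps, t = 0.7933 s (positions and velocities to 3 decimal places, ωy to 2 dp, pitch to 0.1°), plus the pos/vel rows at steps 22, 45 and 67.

State at t = 0.7933 s:
  b1     pos=(+0.000,+0.021) vel=(+0.000,+0.000) ωy=+0.00 pitch=+0.0°
  b2     pos=(-0.075,+0.038) vel=(+0.000,+0.000) ωy=+0.00 pitch=-90.0°
  b3     pos=(-0.130,+0.063) vel=(+0.000,+0.000) ωy=+0.01 pitch=-57.6°

Key-timestep trajectory:
   step    t(s)  b1.x    b1.z    b1.vx   b1.vz   b2.x    b2.z    b2.vx   b2.vz   b3.x    b3.z    b3.vx   b3.vz 
     22  0.1467   +0.000  +0.021  +0.000  +0.000   -0.049  +0.062  -0.133  -0.043   -0.104  +0.083  -0.281  -0.405
     45  0.3000   +0.000  +0.021  +0.000  +0.000   -0.072  +0.039  -0.114  +0.005   -0.126  +0.062  -0.109  +0.026
     67  0.4467   +0.000  +0.021  +0.000  +0.000   -0.075  +0.038  -0.002  +0.003   -0.134  +0.064  +0.018  -0.003


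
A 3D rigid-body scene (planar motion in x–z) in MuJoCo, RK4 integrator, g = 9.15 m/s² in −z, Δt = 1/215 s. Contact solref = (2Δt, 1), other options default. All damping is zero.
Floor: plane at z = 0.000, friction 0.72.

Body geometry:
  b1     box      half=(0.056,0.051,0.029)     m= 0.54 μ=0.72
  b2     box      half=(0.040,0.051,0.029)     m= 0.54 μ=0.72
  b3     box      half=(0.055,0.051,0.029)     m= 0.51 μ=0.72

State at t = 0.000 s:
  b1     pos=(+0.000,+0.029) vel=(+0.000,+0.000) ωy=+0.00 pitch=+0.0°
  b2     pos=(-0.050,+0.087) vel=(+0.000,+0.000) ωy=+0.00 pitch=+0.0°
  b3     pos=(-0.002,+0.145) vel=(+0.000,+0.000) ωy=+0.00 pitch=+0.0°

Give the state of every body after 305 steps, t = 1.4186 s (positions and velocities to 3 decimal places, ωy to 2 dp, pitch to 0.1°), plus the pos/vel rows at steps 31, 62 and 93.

State at t = 1.4186 s:
  b1     pos=(+0.000,+0.029) vel=(+0.000,+0.000) ωy=+0.00 pitch=+0.0°
  b2     pos=(-0.050,+0.087) vel=(+0.000,+0.000) ωy=+0.00 pitch=+0.0°
  b3     pos=(+0.131,+0.029) vel=(+0.000,+0.000) ωy=+0.00 pitch=+180.0°

Key-timestep trajectory:
   step    t(s)  b1.x    b1.z    b1.vx   b1.vz   b2.x    b2.z    b2.vx   b2.vz   b3.x    b3.z    b3.vx   b3.vz 
     31  0.1442   +0.000  +0.029  +0.000  +0.000   -0.050  +0.087  -0.001  +0.000   +0.009  +0.139  +0.165  -0.136
     62  0.2884   +0.000  +0.029  +0.000  +0.000   -0.050  +0.087  +0.000  +0.000   +0.046  +0.115  +0.369  -0.157
     93  0.4326   +0.000  +0.029  +0.000  +0.000   -0.050  +0.087  +0.000  +0.000   +0.105  +0.085  +0.435  -0.643


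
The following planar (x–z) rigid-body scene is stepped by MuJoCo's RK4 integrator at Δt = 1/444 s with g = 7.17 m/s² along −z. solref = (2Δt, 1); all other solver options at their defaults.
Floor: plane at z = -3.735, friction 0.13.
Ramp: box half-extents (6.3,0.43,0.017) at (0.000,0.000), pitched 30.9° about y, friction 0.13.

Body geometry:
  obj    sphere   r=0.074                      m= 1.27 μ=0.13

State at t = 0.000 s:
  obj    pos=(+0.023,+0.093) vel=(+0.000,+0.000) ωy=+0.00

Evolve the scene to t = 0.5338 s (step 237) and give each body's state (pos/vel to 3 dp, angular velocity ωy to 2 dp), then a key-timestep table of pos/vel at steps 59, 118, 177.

State at t = 0.5338 s:
  obj    pos=(+0.375,-0.118) vel=(+1.325,-0.780) ωy=+14.47

Key-timestep trajectory:
   step    t(s)  obj.x    obj.z    obj.vx   obj.vz 
     59  0.1329   +0.045  +0.079  +0.329  -0.196
    118  0.2658   +0.110  +0.040  +0.654  -0.401
    177  0.3986   +0.219  -0.025  +0.985  -0.592


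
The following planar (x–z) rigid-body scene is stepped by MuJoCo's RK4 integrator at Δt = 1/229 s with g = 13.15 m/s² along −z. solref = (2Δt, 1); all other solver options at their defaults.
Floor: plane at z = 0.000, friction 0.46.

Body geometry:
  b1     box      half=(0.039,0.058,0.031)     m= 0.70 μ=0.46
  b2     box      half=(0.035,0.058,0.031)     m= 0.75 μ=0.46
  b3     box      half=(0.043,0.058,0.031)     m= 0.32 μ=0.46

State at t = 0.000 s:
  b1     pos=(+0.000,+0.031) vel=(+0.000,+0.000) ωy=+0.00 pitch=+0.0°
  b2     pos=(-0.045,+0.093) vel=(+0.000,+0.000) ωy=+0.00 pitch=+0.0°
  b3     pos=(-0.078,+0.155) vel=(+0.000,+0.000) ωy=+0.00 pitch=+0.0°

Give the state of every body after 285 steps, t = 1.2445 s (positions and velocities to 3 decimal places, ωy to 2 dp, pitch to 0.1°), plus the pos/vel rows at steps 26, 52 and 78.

State at t = 1.2445 s:
  b1     pos=(+0.000,+0.031) vel=(+0.000,+0.000) ωy=+0.00 pitch=+0.0°
  b2     pos=(-0.081,+0.035) vel=(+0.000,+0.000) ωy=+0.00 pitch=-90.0°
  b3     pos=(-0.259,+0.031) vel=(+0.000,+0.000) ωy=+0.00 pitch=+180.0°

Key-timestep trajectory:
   step    t(s)  b1.x    b1.z    b1.vx   b1.vz   b2.x    b2.z    b2.vx   b2.vz   b3.x    b3.z    b3.vx   b3.vz 
     26  0.1135   +0.000  +0.031  +0.001  +0.000   -0.055  +0.089  -0.189  -0.111   -0.107  +0.136  -0.513  -0.469
     52  0.2271   +0.000  +0.031  +0.000  +0.000   -0.083  +0.032  +0.000  +0.015   -0.178  +0.043  -0.831  -0.246
     78  0.3406   +0.000  +0.031  +0.000  +0.000   -0.081  +0.035  +0.000  +0.000   -0.232  +0.048  -0.499  -0.215


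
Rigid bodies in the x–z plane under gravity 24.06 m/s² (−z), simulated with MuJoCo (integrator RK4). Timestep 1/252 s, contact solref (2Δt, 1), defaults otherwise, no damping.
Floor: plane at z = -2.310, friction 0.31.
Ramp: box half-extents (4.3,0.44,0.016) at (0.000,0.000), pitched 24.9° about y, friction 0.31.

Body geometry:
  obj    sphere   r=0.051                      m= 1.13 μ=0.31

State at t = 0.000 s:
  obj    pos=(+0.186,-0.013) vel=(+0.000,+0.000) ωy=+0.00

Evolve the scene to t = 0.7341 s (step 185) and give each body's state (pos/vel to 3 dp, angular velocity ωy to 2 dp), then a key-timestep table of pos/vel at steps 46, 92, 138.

State at t = 0.7341 s:
  obj    pos=(+1.955,-0.834) vel=(+4.818,-2.237) ωy=+104.14

Key-timestep trajectory:
   step    t(s)  obj.x    obj.z    obj.vx   obj.vz 
     46  0.1825   +0.296  -0.063  +1.198  -0.556
     92  0.3651   +0.624  -0.216  +2.396  -1.112
    138  0.5476   +1.170  -0.469  +3.594  -1.668


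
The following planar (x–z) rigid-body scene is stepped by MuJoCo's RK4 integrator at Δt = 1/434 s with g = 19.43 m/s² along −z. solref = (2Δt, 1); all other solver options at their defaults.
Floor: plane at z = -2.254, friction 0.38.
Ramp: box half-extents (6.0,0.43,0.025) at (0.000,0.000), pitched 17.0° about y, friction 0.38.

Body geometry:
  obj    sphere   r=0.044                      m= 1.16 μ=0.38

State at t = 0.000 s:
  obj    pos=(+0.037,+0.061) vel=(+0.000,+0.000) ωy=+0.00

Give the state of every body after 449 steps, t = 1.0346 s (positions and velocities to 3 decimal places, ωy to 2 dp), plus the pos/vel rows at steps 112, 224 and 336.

State at t = 1.0346 s:
  obj    pos=(+2.114,-0.574) vel=(+4.015,-1.227) ωy=+95.40

Key-timestep trajectory:
   step    t(s)  obj.x    obj.z    obj.vx   obj.vz 
    112  0.2581   +0.166  +0.021  +1.001  -0.306
    224  0.5161   +0.554  -0.097  +2.003  -0.612
    336  0.7742   +1.200  -0.295  +3.004  -0.918


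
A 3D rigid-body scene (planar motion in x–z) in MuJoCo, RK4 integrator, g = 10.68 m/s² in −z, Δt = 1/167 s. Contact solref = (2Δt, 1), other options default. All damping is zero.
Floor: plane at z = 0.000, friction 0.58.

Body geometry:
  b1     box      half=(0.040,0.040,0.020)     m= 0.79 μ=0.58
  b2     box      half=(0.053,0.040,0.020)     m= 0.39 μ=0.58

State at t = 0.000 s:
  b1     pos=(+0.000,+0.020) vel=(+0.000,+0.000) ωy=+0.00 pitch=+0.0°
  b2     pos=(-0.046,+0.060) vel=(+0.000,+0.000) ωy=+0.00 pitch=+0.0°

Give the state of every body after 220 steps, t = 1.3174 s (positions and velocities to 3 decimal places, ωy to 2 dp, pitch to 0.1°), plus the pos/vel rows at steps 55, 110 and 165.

State at t = 1.3174 s:
  b1     pos=(+0.000,+0.020) vel=(+0.000,+0.000) ωy=+0.00 pitch=+0.0°
  b2     pos=(-0.058,+0.051) vel=(+0.000,+0.000) ωy=+0.02 pitch=-42.6°

Key-timestep trajectory:
   step    t(s)  b1.x    b1.z    b1.vx   b1.vz   b2.x    b2.z    b2.vx   b2.vz 
     55  0.3293   +0.000  +0.020  +0.000  +0.000   -0.057  +0.051  -0.047  -0.020
    110  0.6587   +0.000  +0.020  +0.000  +0.000   -0.058  +0.051  +0.000  +0.000
    165  0.9880   +0.000  +0.020  +0.000  +0.000   -0.058  +0.051  +0.000  +0.000


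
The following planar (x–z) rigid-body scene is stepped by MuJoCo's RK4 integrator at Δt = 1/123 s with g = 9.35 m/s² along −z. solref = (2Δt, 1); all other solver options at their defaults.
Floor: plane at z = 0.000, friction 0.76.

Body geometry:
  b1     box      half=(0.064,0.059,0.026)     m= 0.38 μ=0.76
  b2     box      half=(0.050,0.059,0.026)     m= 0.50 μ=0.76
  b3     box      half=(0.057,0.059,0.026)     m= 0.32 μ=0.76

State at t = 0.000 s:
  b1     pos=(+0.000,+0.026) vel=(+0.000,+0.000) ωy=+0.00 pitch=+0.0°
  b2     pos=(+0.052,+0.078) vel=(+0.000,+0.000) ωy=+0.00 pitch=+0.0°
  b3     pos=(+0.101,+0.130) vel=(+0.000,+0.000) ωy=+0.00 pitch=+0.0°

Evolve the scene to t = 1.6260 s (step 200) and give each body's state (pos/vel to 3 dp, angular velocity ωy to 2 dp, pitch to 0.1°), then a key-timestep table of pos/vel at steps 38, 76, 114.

State at t = 1.6260 s:
  b1     pos=(+0.000,+0.026) vel=(+0.000,+0.000) ωy=+0.00 pitch=+0.0°
  b2     pos=(+0.097,+0.050) vel=(+0.000,+0.000) ωy=+0.00 pitch=+90.0°
  b3     pos=(+0.191,+0.057) vel=(+0.000,+0.000) ωy=+0.00 pitch=+90.0°

Key-timestep trajectory:
   step    t(s)  b1.x    b1.z    b1.vx   b1.vz   b2.x    b2.z    b2.vx   b2.vz   b3.x    b3.z    b3.vx   b3.vz 
     38  0.3089   +0.000  +0.026  +0.000  +0.001   +0.087  +0.066  +0.271  -0.434   +0.162  +0.058  +0.211  +0.159
     76  0.6179   +0.000  +0.026  +0.000  +0.000   +0.094  +0.050  -0.098  +0.059   +0.207  +0.062  -0.030  -0.005
    114  0.9268   +0.000  +0.026  +0.000  +0.000   +0.097  +0.050  -0.003  +0.002   +0.192  +0.057  +0.116  +0.010


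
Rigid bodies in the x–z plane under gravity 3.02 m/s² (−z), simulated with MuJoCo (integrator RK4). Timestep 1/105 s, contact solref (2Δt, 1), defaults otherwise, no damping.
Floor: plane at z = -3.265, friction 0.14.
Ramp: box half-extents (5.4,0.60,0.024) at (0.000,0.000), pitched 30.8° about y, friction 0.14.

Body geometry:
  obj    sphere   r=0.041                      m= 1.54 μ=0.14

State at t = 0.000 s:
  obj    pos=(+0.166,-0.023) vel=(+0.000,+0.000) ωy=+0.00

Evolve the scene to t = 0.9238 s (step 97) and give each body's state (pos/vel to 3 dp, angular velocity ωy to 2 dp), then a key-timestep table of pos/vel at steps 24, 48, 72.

State at t = 0.9238 s:
  obj    pos=(+0.600,-0.282) vel=(+0.940,-0.557) ωy=+20.47

Key-timestep trajectory:
   step    t(s)  obj.x    obj.z    obj.vx   obj.vz 
     24  0.2286   +0.192  -0.039  +0.234  -0.135
     48  0.4571   +0.272  -0.087  +0.462  -0.284
     72  0.6857   +0.405  -0.166  +0.696  -0.416


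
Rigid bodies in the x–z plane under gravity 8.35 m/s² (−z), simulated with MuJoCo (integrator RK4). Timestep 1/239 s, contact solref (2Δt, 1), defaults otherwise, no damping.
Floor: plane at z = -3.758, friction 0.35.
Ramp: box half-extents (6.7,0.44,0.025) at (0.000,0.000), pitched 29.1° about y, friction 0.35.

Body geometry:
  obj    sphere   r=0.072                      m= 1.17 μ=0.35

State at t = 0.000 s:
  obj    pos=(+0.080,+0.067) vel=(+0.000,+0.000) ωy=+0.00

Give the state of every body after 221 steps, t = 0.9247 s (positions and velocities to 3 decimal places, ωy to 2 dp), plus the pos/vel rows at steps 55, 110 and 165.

State at t = 0.9247 s:
  obj    pos=(+1.164,-0.537) vel=(+2.344,-1.304) ωy=+37.25

Key-timestep trajectory:
   step    t(s)  obj.x    obj.z    obj.vx   obj.vz 
     55  0.2301   +0.147  +0.029  +0.583  -0.325
    110  0.4603   +0.348  -0.083  +1.167  -0.649
    165  0.6904   +0.684  -0.270  +1.750  -0.974


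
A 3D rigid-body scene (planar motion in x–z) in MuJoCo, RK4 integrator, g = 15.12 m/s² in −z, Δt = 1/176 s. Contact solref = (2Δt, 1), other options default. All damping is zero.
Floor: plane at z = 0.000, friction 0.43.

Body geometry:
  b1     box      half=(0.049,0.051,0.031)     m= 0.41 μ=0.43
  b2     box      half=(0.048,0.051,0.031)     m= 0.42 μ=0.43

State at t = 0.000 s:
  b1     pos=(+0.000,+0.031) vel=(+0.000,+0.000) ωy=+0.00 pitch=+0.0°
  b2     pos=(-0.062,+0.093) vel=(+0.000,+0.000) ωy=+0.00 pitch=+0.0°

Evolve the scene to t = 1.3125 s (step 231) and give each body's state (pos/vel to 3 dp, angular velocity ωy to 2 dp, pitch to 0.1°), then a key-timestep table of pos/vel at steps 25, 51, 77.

State at t = 1.3125 s:
  b1     pos=(+0.000,+0.031) vel=(+0.000,+0.000) ωy=+0.00 pitch=+0.0°
  b2     pos=(-0.111,+0.048) vel=(+0.000,+0.000) ωy=+0.00 pitch=-90.0°

Key-timestep trajectory:
   step    t(s)  b1.x    b1.z    b1.vx   b1.vz   b2.x    b2.z    b2.vx   b2.vz 
     25  0.1420   +0.000  +0.031  +0.000  +0.000   -0.087  +0.058  -0.275  -0.883
     51  0.2898   +0.000  +0.031  +0.000  +0.000   -0.126  +0.055  +0.016  -0.005
     77  0.4375   +0.000  +0.031  +0.000  +0.000   -0.108  +0.050  -0.077  -0.033


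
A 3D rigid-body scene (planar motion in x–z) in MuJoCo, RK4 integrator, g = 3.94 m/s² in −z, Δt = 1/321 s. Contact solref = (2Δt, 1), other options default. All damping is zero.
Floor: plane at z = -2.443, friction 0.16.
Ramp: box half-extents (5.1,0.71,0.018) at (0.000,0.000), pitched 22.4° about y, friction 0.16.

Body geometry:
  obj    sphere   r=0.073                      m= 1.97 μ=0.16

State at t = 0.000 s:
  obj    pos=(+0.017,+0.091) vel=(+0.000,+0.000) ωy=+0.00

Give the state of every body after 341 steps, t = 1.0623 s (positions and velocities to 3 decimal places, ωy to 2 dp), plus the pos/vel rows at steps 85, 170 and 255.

State at t = 1.0623 s:
  obj    pos=(+0.577,-0.139) vel=(+1.053,-0.434) ωy=+15.60

Key-timestep trajectory:
   step    t(s)  obj.x    obj.z    obj.vx   obj.vz 
     85  0.2648   +0.052  +0.077  +0.263  -0.108
    170  0.5296   +0.156  +0.034  +0.525  -0.216
    255  0.7944   +0.330  -0.038  +0.788  -0.325


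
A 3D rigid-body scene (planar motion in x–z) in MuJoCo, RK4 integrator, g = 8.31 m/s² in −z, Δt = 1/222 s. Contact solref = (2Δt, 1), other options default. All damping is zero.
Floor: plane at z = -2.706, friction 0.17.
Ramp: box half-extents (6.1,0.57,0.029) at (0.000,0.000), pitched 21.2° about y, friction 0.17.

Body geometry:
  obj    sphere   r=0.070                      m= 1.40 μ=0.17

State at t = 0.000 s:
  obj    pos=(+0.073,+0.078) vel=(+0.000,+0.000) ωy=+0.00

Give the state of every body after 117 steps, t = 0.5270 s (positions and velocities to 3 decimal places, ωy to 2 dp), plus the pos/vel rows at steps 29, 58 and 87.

State at t = 0.5270 s:
  obj    pos=(+0.351,-0.030) vel=(+1.055,-0.409) ωy=+16.15

Key-timestep trajectory:
   step    t(s)  obj.x    obj.z    obj.vx   obj.vz 
     29  0.1306   +0.090  +0.071  +0.262  -0.101
     58  0.2613   +0.141  +0.051  +0.523  -0.203
     87  0.3919   +0.227  +0.018  +0.784  -0.304


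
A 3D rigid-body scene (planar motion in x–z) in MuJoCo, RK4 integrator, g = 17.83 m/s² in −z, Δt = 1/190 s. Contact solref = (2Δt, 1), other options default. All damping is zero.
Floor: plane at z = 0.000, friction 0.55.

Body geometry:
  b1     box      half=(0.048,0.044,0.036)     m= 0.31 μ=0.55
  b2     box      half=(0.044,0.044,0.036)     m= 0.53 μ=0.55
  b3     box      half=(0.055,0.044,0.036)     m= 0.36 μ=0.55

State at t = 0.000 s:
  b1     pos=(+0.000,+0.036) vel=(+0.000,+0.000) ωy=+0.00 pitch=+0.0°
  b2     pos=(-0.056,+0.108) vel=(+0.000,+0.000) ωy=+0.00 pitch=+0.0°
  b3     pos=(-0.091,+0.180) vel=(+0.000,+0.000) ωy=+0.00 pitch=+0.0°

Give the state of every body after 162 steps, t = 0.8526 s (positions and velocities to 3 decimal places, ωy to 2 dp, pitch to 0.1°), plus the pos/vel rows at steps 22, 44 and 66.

State at t = 0.8526 s:
  b1     pos=(+0.000,+0.036) vel=(+0.000,+0.000) ωy=+0.00 pitch=+0.0°
  b2     pos=(-0.098,+0.044) vel=(+0.000,+0.000) ωy=+0.00 pitch=-90.0°
  b3     pos=(-0.306,+0.036) vel=(+0.000,+0.000) ωy=+0.00 pitch=+180.0°

Key-timestep trajectory:
   step    t(s)  b1.x    b1.z    b1.vx   b1.vz   b2.x    b2.z    b2.vx   b2.vz   b3.x    b3.z    b3.vx   b3.vz 
     22  0.1158   +0.000  +0.036  +0.002  +0.000   -0.070  +0.102  -0.249  -0.170   -0.131  +0.153  -0.692  -0.671
     44  0.2316   +0.000  +0.036  +0.000  +0.000   -0.099  +0.042  +0.057  +0.117   -0.221  +0.058  -0.559  +0.379
     66  0.3474   +0.000  +0.036  +0.000  +0.000   -0.098  +0.044  +0.000  +0.000   -0.285  +0.054  -0.644  -0.425
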